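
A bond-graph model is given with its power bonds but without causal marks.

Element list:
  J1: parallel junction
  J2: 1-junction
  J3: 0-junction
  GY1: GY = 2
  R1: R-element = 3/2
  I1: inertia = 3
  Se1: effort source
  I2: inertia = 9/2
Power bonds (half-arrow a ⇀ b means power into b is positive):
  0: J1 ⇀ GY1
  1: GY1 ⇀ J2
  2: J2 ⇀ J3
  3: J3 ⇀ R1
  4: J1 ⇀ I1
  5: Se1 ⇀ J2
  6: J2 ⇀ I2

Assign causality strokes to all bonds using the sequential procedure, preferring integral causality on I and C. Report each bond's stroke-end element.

β5 stroke at J2  (Se1 (Se) sets effort on bond)
β4 stroke at I1  (I1: I, integral causality)
β0 stroke at J1  (J1 needs exactly one e-in)
β1 stroke at J2  (through GY1, causality inverts; strokes same side of GY1)
β6 stroke at I2  (I2: I, integral causality)
β2 stroke at J2  (J2 flow already set via bond 6)
β3 stroke at J3  (only one effort-in slot at J3)

#0 stroke at J1
#1 stroke at J2
#2 stroke at J2
#3 stroke at J3
#4 stroke at I1
#5 stroke at J2
#6 stroke at I2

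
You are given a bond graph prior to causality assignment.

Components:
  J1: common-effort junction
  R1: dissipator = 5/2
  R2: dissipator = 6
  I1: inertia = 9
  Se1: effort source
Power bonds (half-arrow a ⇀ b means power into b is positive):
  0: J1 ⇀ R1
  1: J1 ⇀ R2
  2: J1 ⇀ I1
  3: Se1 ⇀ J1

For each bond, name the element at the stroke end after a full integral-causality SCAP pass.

β0 stroke at R1
β1 stroke at R2
β2 stroke at I1
β3 stroke at J1

#3 →J1  (Se1: effort source, stroke at far end)
#0 →R1  (J1: bond 3 brought effort, rest push out)
#1 →R2  (J1: bond 3 brought effort, rest push out)
#2 →I1  (common-e at J1 fixed by 3)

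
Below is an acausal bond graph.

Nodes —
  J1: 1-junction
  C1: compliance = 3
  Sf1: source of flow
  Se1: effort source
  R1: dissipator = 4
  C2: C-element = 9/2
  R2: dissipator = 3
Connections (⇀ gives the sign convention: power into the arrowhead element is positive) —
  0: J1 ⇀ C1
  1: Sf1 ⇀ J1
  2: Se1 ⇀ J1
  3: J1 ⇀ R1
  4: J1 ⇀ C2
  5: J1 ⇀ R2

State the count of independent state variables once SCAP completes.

2  (C1, C2 all integral)

β1 |Sf1  (Sf1 (Sf) sets flow on bond)
β2 |J1  (source Se1 imposes e)
β0 |J1  (J1: bond 1 brought flow, rest push out)
β3 |J1  (J1: bond 1 brought flow, rest push out)
β4 |J1  (1-jn J1 has f-setter on 1)
β5 |J1  (1-jn J1 has f-setter on 1)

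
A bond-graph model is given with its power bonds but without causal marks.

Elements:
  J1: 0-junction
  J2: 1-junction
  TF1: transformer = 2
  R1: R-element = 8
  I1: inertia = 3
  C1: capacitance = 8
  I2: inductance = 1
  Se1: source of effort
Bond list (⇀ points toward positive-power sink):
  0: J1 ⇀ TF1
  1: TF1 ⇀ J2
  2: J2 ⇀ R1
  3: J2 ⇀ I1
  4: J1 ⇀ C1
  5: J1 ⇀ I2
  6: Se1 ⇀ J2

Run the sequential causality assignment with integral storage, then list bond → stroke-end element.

β6 stroke at J2  (Se1: effort source, stroke at far end)
β3 stroke at I1  (I1: I, integral causality)
β1 stroke at J2  (J2 flow already set via bond 3)
β2 stroke at J2  (J2: bond 3 brought flow, rest push out)
β0 stroke at TF1  (TF TF1: opposite of bond 1)
β4 stroke at J1  (C1 integral (e out))
β5 stroke at I2  (0-jn J1 has e-setter on 4)

#0 stroke→TF1
#1 stroke→J2
#2 stroke→J2
#3 stroke→I1
#4 stroke→J1
#5 stroke→I2
#6 stroke→J2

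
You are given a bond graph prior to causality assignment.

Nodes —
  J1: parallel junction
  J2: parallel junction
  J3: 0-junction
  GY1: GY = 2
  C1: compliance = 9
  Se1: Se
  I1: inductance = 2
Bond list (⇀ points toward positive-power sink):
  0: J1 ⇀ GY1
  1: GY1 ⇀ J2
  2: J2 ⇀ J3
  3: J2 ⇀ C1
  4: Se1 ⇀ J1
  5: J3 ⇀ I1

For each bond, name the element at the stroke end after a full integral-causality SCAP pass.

b0 stroke at GY1
b1 stroke at GY1
b2 stroke at J3
b3 stroke at J2
b4 stroke at J1
b5 stroke at I1

bond 4 stroke→J1  (source Se1 imposes e)
bond 0 stroke→GY1  (common-e at J1 fixed by 4)
bond 1 stroke→GY1  (GY1 both-in/both-out from 0)
bond 3 stroke→J2  (prefer integral on C1)
bond 2 stroke→J3  (0-jn J2 has e-setter on 3)
bond 5 stroke→I1  (common-e at J3 fixed by 2)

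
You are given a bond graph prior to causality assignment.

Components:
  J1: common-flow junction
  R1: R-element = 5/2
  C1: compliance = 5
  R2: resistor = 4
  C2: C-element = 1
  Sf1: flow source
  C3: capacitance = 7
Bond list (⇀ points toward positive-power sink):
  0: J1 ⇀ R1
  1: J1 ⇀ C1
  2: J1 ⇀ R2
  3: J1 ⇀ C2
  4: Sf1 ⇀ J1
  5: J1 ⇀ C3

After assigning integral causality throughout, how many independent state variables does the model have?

#4 stroke→Sf1  (Sf1 fixes flow; stroke at Sf1)
#0 stroke→J1  (common-f at J1 fixed by 4)
#1 stroke→J1  (common-f at J1 fixed by 4)
#2 stroke→J1  (J1: bond 4 brought flow, rest push out)
#3 stroke→J1  (1-jn J1 has f-setter on 4)
#5 stroke→J1  (common-f at J1 fixed by 4)

3  (C1, C2, C3 all integral)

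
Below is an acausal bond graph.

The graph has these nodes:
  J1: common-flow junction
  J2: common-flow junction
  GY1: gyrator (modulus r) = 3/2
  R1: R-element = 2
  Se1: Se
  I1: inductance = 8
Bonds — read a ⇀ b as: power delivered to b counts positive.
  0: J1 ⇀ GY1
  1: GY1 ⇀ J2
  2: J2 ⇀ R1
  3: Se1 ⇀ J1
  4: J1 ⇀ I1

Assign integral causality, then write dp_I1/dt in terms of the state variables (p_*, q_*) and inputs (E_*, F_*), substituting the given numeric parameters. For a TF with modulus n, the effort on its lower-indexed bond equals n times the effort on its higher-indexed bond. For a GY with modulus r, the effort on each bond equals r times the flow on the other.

dp_I1/dt = E_Se1 - 9*p_I1/64

b3 |J1  (Se1 fixes effort; stroke away)
b4 |I1  (I1 integral (f out))
b0 |J1  (J1 flow already set via bond 4)
b1 |J2  (GY1: gyrator matches bond 0)
b2 |R1  (only one flow-in slot at J2)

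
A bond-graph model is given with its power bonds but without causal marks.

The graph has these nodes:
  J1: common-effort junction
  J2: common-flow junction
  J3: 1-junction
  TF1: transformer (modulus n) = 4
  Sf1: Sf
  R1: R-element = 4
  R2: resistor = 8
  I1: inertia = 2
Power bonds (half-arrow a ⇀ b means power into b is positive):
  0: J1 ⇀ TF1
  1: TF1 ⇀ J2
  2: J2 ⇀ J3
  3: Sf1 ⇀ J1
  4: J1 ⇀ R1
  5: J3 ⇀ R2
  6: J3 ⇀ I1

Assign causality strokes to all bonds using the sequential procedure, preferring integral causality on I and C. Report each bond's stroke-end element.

#3 |Sf1  (Sf1: flow source, stroke at near end)
#6 |I1  (I1 integral (f out))
#2 |J3  (1-jn J3 has f-setter on 6)
#5 |J3  (J3 flow already set via bond 6)
#1 |J2  (common-f at J2 fixed by 2)
#0 |TF1  (TF1: transformer flips bond 1)
#4 |J1  (only one effort-in slot at J1)

#0 stroke→TF1
#1 stroke→J2
#2 stroke→J3
#3 stroke→Sf1
#4 stroke→J1
#5 stroke→J3
#6 stroke→I1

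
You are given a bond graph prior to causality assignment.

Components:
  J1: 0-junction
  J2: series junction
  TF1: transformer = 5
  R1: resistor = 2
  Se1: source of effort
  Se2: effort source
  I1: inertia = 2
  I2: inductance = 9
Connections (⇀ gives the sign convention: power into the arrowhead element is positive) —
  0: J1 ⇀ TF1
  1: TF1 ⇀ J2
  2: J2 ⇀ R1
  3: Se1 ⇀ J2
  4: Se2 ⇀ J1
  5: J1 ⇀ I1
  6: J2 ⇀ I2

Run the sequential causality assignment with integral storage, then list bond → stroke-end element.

bond 3 stroke→J2  (source Se1 imposes e)
bond 4 stroke→J1  (Se2 fixes effort; stroke away)
bond 0 stroke→TF1  (0-jn J1 has e-setter on 4)
bond 5 stroke→I1  (common-e at J1 fixed by 4)
bond 1 stroke→J2  (through TF1, causality passes straight; one stroke at TF1)
bond 6 stroke→I2  (I2 integral (f out))
bond 2 stroke→J2  (common-f at J2 fixed by 6)

b0 stroke→TF1
b1 stroke→J2
b2 stroke→J2
b3 stroke→J2
b4 stroke→J1
b5 stroke→I1
b6 stroke→I2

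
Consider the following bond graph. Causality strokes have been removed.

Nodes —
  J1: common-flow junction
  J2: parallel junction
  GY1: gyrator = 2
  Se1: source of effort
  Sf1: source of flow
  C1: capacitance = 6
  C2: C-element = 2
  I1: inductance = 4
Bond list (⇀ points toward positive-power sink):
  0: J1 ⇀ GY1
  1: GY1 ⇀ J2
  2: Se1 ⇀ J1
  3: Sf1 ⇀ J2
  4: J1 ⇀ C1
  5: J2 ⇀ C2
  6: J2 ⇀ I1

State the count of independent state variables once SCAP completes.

3  (C1, C2, I1 all integral)

b2 |J1  (Se1: effort source, stroke at far end)
b3 |Sf1  (Sf1: flow source, stroke at near end)
b4 |J1  (C1: C, integral causality)
b0 |GY1  (J1 needs exactly one f-in)
b1 |GY1  (through GY1, causality inverts; strokes same side of GY1)
b5 |J2  (C2 outputs effort q/C2)
b6 |I1  (0-jn J2 has e-setter on 5)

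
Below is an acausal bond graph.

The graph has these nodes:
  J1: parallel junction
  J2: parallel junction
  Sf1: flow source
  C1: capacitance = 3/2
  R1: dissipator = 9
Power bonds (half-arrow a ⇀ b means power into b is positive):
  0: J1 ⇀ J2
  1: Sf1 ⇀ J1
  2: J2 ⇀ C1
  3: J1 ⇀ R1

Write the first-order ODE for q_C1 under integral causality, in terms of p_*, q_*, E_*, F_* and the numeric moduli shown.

#1 |Sf1  (Sf1 (Sf) sets flow on bond)
#2 |J2  (C1 outputs effort q/C1)
#0 |J1  (0-jn J2 has e-setter on 2)
#3 |R1  (J1: bond 0 brought effort, rest push out)

dq_C1/dt = F_Sf1 - 2*q_C1/27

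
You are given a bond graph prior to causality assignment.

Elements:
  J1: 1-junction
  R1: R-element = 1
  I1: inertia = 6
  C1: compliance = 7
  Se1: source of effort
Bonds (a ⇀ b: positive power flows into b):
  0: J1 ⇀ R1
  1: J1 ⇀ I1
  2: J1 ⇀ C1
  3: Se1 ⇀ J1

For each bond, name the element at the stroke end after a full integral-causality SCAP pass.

bond 3 stroke→J1  (Se1 (Se) sets effort on bond)
bond 1 stroke→I1  (I1 integral (f out))
bond 0 stroke→J1  (J1: bond 1 brought flow, rest push out)
bond 2 stroke→J1  (J1: bond 1 brought flow, rest push out)

bond 0 →J1
bond 1 →I1
bond 2 →J1
bond 3 →J1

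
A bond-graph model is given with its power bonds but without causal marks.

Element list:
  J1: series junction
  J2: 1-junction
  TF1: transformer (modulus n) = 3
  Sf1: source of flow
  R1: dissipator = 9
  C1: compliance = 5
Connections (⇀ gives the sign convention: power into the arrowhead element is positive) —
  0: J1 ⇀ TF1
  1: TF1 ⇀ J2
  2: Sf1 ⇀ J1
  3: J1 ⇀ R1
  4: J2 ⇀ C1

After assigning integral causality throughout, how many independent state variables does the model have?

1  (C1 all integral)

b2 stroke→Sf1  (source Sf1 imposes f)
b0 stroke→J1  (common-f at J1 fixed by 2)
b3 stroke→J1  (J1 flow already set via bond 2)
b1 stroke→TF1  (TF1 one-in-one-out from 0)
b4 stroke→J2  (common-f at J2 fixed by 1)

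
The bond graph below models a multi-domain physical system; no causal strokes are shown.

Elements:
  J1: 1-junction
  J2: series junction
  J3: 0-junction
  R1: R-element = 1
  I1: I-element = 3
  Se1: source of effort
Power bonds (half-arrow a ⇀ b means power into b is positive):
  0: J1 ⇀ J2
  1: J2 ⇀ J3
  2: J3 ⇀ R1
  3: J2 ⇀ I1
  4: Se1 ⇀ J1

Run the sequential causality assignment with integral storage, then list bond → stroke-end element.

bond 4 stroke→J1  (Se1 (Se) sets effort on bond)
bond 0 stroke→J2  (J1: last free bond brings flow in)
bond 3 stroke→I1  (I1 outputs flow p/I1)
bond 1 stroke→J2  (J2 flow already set via bond 3)
bond 2 stroke→J3  (closing 0-jn rule on J3)

#0 |J2
#1 |J2
#2 |J3
#3 |I1
#4 |J1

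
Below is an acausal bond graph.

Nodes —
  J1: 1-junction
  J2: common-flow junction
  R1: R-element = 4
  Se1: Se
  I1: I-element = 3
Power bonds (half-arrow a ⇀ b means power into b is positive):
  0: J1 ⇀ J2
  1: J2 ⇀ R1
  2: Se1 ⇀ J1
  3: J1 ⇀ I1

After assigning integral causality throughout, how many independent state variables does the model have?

1  (I1 all integral)

b2 |J1  (Se1: effort source, stroke at far end)
b3 |I1  (prefer integral on I1)
b0 |J1  (J1: bond 3 brought flow, rest push out)
b1 |J2  (J2 flow already set via bond 0)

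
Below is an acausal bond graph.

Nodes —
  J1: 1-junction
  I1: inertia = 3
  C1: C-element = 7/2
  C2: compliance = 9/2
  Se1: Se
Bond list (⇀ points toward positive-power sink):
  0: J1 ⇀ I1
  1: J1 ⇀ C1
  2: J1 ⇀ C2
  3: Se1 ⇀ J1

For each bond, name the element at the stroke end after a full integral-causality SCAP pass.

#0 stroke at I1
#1 stroke at J1
#2 stroke at J1
#3 stroke at J1

β3 →J1  (source Se1 imposes e)
β0 →I1  (I1 outputs flow p/I1)
β1 →J1  (common-f at J1 fixed by 0)
β2 →J1  (common-f at J1 fixed by 0)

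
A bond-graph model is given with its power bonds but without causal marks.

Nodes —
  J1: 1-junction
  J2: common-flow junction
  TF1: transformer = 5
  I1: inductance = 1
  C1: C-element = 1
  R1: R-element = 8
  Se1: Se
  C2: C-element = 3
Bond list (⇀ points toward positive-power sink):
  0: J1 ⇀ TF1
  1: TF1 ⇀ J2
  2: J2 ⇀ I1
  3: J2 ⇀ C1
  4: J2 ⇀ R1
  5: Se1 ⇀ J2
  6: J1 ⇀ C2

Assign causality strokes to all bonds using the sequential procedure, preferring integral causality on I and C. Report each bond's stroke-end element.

β5 →J2  (Se1: effort source, stroke at far end)
β2 →I1  (I1 integral (f out))
β1 →J2  (J2 flow already set via bond 2)
β3 →J2  (J2 flow already set via bond 2)
β4 →J2  (1-jn J2 has f-setter on 2)
β0 →TF1  (TF1: transformer flips bond 1)
β6 →J1  (1-jn J1 has f-setter on 0)

#0 →TF1
#1 →J2
#2 →I1
#3 →J2
#4 →J2
#5 →J2
#6 →J1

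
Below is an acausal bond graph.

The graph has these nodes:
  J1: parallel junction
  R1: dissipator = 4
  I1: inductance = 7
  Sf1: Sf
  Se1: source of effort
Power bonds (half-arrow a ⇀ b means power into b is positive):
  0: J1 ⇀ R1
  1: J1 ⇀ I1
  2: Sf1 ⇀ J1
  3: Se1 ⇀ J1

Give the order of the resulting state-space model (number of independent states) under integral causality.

1  (I1 all integral)

β2 |Sf1  (source Sf1 imposes f)
β3 |J1  (Se1: effort source, stroke at far end)
β0 |R1  (0-jn J1 has e-setter on 3)
β1 |I1  (J1 effort already set via bond 3)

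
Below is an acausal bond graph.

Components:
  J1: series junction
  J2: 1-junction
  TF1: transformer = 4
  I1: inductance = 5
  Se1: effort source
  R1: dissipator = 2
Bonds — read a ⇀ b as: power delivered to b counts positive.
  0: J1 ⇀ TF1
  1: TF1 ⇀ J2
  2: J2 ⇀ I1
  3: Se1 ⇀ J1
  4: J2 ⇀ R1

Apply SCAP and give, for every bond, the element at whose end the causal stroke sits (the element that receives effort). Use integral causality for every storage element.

b3 stroke→J1  (Se1 (Se) sets effort on bond)
b0 stroke→TF1  (only one flow-in slot at J1)
b1 stroke→J2  (TF1 one-in-one-out from 0)
b2 stroke→I1  (I1 outputs flow p/I1)
b4 stroke→J2  (1-jn J2 has f-setter on 2)

bond 0 →TF1
bond 1 →J2
bond 2 →I1
bond 3 →J1
bond 4 →J2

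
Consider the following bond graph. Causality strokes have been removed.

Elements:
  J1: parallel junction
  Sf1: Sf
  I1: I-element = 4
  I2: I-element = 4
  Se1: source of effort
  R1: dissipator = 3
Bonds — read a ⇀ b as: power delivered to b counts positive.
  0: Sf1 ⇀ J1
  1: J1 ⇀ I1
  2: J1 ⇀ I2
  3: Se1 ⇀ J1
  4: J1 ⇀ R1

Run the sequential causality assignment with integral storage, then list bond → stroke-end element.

b0 stroke→Sf1  (Sf1 fixes flow; stroke at Sf1)
b3 stroke→J1  (Se1 fixes effort; stroke away)
b1 stroke→I1  (common-e at J1 fixed by 3)
b2 stroke→I2  (J1 effort already set via bond 3)
b4 stroke→R1  (common-e at J1 fixed by 3)

#0 stroke at Sf1
#1 stroke at I1
#2 stroke at I2
#3 stroke at J1
#4 stroke at R1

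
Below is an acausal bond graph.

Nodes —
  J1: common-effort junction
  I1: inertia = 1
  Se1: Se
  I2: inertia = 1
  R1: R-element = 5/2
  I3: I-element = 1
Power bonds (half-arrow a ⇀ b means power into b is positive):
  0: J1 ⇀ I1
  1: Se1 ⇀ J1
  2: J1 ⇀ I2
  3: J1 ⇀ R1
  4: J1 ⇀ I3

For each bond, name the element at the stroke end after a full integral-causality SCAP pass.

#1 stroke→J1  (source Se1 imposes e)
#0 stroke→I1  (J1: bond 1 brought effort, rest push out)
#2 stroke→I2  (0-jn J1 has e-setter on 1)
#3 stroke→R1  (J1 effort already set via bond 1)
#4 stroke→I3  (J1: bond 1 brought effort, rest push out)

b0 stroke at I1
b1 stroke at J1
b2 stroke at I2
b3 stroke at R1
b4 stroke at I3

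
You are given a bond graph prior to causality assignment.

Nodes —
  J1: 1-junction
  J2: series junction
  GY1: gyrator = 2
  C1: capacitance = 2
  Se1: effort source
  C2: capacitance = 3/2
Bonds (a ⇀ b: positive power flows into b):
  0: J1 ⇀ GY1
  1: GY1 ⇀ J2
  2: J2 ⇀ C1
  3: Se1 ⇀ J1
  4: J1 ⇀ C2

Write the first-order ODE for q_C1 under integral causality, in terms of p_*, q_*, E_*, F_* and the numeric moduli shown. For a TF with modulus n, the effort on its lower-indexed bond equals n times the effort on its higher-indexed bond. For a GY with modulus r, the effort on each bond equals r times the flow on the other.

dq_C1/dt = E_Se1/2 - q_C2/3

b3 |J1  (Se1: effort source, stroke at far end)
b2 |J2  (C1 outputs effort q/C1)
b1 |GY1  (closing 1-jn rule on J2)
b0 |GY1  (GY GY1: same side as bond 1)
b4 |J1  (J1: bond 0 brought flow, rest push out)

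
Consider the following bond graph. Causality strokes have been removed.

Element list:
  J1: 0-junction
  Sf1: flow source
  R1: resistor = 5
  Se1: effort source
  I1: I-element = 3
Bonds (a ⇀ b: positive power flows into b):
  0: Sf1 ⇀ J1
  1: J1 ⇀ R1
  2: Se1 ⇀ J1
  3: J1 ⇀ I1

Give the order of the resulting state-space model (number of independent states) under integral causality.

1  (I1 all integral)

β0 stroke→Sf1  (Sf1: flow source, stroke at near end)
β2 stroke→J1  (Se1: effort source, stroke at far end)
β1 stroke→R1  (common-e at J1 fixed by 2)
β3 stroke→I1  (J1: bond 2 brought effort, rest push out)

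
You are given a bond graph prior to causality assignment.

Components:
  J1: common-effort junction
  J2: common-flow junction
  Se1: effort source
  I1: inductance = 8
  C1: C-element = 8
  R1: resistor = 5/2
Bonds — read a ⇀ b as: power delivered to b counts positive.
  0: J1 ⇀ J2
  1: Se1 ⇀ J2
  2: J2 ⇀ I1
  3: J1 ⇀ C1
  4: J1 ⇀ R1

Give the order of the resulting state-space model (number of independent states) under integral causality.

2  (C1, I1 all integral)

b1 →J2  (Se1: effort source, stroke at far end)
b2 →I1  (I1 outputs flow p/I1)
b0 →J2  (common-f at J2 fixed by 2)
b3 →J1  (C1 outputs effort q/C1)
b4 →R1  (0-jn J1 has e-setter on 3)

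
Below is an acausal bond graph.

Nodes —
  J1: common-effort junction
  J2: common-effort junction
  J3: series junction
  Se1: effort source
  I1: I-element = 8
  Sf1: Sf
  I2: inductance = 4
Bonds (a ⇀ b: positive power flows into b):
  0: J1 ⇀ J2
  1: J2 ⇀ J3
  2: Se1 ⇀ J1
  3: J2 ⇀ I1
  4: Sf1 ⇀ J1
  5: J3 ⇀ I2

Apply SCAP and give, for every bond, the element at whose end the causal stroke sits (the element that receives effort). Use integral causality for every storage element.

β0 →J2
β1 →J3
β2 →J1
β3 →I1
β4 →Sf1
β5 →I2

#2 stroke at J1  (Se1 fixes effort; stroke away)
#4 stroke at Sf1  (Sf1 (Sf) sets flow on bond)
#0 stroke at J2  (J1: bond 2 brought effort, rest push out)
#1 stroke at J3  (J2: bond 0 brought effort, rest push out)
#3 stroke at I1  (J2: bond 0 brought effort, rest push out)
#5 stroke at I2  (J3 needs exactly one f-in)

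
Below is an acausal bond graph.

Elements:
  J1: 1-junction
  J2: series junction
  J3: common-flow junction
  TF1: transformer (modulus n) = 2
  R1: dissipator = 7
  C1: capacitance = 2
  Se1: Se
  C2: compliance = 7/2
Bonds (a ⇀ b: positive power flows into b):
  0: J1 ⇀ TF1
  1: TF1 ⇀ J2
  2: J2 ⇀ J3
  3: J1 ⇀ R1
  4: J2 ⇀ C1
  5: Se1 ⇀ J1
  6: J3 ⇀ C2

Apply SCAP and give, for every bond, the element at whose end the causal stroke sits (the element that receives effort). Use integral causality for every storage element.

bond 0 stroke at J1
bond 1 stroke at TF1
bond 2 stroke at J2
bond 3 stroke at R1
bond 4 stroke at J2
bond 5 stroke at J1
bond 6 stroke at J3

b5 stroke at J1  (Se1: effort source, stroke at far end)
b4 stroke at J2  (C1 integral (e out))
b6 stroke at J3  (C2: C, integral causality)
b2 stroke at J2  (J3: last free bond brings flow in)
b1 stroke at TF1  (closing 1-jn rule on J2)
b0 stroke at J1  (TF1: transformer flips bond 1)
b3 stroke at R1  (closing 1-jn rule on J1)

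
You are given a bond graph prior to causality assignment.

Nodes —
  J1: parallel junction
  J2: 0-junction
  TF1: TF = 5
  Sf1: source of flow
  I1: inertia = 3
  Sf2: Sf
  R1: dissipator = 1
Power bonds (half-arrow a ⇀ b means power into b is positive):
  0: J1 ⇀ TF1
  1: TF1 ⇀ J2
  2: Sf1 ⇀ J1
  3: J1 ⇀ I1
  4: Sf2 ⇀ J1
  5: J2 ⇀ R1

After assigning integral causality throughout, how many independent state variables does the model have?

β2 |Sf1  (Sf1: flow source, stroke at near end)
β4 |Sf2  (Sf2: flow source, stroke at near end)
β3 |I1  (I1 outputs flow p/I1)
β0 |J1  (J1: last free bond brings effort in)
β1 |TF1  (TF1 one-in-one-out from 0)
β5 |J2  (J2: last free bond brings effort in)

1  (I1 all integral)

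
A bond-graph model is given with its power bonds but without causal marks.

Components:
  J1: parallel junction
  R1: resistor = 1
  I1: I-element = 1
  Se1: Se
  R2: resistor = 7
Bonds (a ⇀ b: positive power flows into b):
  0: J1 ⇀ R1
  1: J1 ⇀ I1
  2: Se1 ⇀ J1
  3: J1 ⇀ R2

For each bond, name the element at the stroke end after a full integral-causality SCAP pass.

bond 0 →R1
bond 1 →I1
bond 2 →J1
bond 3 →R2

β2 |J1  (Se1: effort source, stroke at far end)
β0 |R1  (common-e at J1 fixed by 2)
β1 |I1  (common-e at J1 fixed by 2)
β3 |R2  (common-e at J1 fixed by 2)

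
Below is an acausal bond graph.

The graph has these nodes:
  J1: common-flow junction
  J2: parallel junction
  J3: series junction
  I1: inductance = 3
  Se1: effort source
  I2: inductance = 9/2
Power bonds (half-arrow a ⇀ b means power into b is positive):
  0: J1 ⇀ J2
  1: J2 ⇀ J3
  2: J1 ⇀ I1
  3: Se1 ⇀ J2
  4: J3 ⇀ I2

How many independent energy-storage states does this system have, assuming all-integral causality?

#3 |J2  (Se1 fixes effort; stroke away)
#0 |J1  (J2: bond 3 brought effort, rest push out)
#1 |J3  (J2: bond 3 brought effort, rest push out)
#4 |I2  (J3 needs exactly one f-in)
#2 |I1  (J1 needs exactly one f-in)

2  (I1, I2 all integral)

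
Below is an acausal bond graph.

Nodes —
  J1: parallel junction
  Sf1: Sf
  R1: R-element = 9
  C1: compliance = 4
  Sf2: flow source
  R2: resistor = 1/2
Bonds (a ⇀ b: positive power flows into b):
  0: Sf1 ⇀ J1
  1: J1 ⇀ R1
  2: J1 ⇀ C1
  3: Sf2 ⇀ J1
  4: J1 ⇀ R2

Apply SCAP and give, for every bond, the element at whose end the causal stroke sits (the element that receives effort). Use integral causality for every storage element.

b0 →Sf1
b1 →R1
b2 →J1
b3 →Sf2
b4 →R2

bond 0 →Sf1  (source Sf1 imposes f)
bond 3 →Sf2  (Sf2: flow source, stroke at near end)
bond 2 →J1  (prefer integral on C1)
bond 1 →R1  (0-jn J1 has e-setter on 2)
bond 4 →R2  (common-e at J1 fixed by 2)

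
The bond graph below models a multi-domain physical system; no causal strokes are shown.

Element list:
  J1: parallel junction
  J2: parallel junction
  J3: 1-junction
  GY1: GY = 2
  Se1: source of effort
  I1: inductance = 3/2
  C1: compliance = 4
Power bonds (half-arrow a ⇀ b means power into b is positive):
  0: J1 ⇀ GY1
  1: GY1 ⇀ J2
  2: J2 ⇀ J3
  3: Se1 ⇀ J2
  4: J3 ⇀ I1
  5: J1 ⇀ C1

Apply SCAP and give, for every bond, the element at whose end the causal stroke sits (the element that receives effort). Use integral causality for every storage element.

b0 |GY1
b1 |GY1
b2 |J3
b3 |J2
b4 |I1
b5 |J1

#3 →J2  (source Se1 imposes e)
#1 →GY1  (common-e at J2 fixed by 3)
#2 →J3  (common-e at J2 fixed by 3)
#4 →I1  (J3 needs exactly one f-in)
#0 →GY1  (GY1 both-in/both-out from 1)
#5 →J1  (closing 0-jn rule on J1)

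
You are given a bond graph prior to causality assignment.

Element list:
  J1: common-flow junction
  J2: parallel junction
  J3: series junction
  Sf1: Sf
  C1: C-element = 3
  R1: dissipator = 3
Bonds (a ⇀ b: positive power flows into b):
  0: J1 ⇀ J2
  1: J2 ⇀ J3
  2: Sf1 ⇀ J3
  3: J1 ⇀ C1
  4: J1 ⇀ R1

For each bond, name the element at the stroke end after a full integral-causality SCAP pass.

b0 →J2
b1 →J3
b2 →Sf1
b3 →J1
b4 →J1

b2 stroke→Sf1  (Sf1: flow source, stroke at near end)
b1 stroke→J3  (J3 flow already set via bond 2)
b0 stroke→J2  (J2 needs exactly one e-in)
b3 stroke→J1  (1-jn J1 has f-setter on 0)
b4 stroke→J1  (J1: bond 0 brought flow, rest push out)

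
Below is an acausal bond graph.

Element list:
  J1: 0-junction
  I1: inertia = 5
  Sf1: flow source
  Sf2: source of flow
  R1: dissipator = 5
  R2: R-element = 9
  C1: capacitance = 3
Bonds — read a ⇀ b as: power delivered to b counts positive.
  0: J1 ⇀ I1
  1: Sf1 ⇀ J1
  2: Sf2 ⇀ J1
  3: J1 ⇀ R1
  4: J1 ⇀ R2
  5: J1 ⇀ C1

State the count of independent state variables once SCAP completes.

b1 stroke at Sf1  (source Sf1 imposes f)
b2 stroke at Sf2  (source Sf2 imposes f)
b0 stroke at I1  (prefer integral on I1)
b5 stroke at J1  (prefer integral on C1)
b3 stroke at R1  (J1 effort already set via bond 5)
b4 stroke at R2  (common-e at J1 fixed by 5)

2  (C1, I1 all integral)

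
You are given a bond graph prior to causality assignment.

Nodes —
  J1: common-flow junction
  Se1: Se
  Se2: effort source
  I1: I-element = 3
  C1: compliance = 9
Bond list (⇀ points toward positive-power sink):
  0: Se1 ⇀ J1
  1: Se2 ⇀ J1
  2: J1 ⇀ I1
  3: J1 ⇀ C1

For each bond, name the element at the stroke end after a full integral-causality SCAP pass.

bond 0 |J1
bond 1 |J1
bond 2 |I1
bond 3 |J1

b0 stroke at J1  (Se1 (Se) sets effort on bond)
b1 stroke at J1  (Se2: effort source, stroke at far end)
b2 stroke at I1  (I1 outputs flow p/I1)
b3 stroke at J1  (1-jn J1 has f-setter on 2)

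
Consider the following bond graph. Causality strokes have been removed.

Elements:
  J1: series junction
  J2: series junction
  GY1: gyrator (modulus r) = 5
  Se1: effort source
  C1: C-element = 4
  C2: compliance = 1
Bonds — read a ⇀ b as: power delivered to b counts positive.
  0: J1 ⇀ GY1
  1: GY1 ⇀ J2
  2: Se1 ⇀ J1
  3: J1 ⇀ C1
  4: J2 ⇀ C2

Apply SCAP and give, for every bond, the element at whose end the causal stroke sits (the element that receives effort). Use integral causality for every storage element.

#2 stroke at J1  (Se1 (Se) sets effort on bond)
#3 stroke at J1  (C1 integral (e out))
#0 stroke at GY1  (only one flow-in slot at J1)
#1 stroke at GY1  (GY1: gyrator matches bond 0)
#4 stroke at J2  (common-f at J2 fixed by 1)

#0 stroke at GY1
#1 stroke at GY1
#2 stroke at J1
#3 stroke at J1
#4 stroke at J2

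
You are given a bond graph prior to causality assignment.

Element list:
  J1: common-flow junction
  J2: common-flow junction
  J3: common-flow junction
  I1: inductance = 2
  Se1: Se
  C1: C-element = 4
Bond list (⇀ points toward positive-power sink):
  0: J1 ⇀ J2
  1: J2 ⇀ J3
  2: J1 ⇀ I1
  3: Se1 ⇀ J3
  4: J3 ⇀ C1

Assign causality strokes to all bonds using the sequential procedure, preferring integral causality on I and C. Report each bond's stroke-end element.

b0 |J1
b1 |J2
b2 |I1
b3 |J3
b4 |J3

b3 stroke at J3  (Se1 (Se) sets effort on bond)
b2 stroke at I1  (I1 outputs flow p/I1)
b0 stroke at J1  (1-jn J1 has f-setter on 2)
b1 stroke at J2  (common-f at J2 fixed by 0)
b4 stroke at J3  (J3 flow already set via bond 1)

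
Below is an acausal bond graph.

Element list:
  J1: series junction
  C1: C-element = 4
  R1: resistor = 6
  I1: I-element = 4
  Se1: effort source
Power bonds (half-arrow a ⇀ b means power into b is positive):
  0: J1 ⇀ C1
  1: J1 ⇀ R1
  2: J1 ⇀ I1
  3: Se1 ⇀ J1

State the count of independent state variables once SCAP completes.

bond 3 →J1  (Se1 (Se) sets effort on bond)
bond 0 →J1  (C1: C, integral causality)
bond 2 →I1  (prefer integral on I1)
bond 1 →J1  (J1: bond 2 brought flow, rest push out)

2  (C1, I1 all integral)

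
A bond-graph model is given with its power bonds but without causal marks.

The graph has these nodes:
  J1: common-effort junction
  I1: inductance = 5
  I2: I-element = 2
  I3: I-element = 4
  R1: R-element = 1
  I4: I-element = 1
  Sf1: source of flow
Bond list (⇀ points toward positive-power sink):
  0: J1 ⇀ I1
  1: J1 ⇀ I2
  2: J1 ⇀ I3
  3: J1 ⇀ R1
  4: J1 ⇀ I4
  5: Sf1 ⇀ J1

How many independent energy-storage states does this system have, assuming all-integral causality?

4  (I1, I2, I3, I4 all integral)

b5 |Sf1  (Sf1: flow source, stroke at near end)
b0 |I1  (prefer integral on I1)
b1 |I2  (I2 integral (f out))
b2 |I3  (I3 integral (f out))
b4 |I4  (I4 integral (f out))
b3 |J1  (J1: last free bond brings effort in)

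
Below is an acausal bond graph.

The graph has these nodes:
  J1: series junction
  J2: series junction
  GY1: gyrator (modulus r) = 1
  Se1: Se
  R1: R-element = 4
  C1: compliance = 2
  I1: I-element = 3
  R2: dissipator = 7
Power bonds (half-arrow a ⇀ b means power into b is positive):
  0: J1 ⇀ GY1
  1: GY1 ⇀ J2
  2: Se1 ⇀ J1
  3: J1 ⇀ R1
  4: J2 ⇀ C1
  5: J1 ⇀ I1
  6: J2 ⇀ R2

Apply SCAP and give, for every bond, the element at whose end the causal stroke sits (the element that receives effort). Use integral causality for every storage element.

β2 stroke at J1  (Se1 (Se) sets effort on bond)
β4 stroke at J2  (prefer integral on C1)
β5 stroke at I1  (I1 integral (f out))
β0 stroke at J1  (common-f at J1 fixed by 5)
β3 stroke at J1  (J1: bond 5 brought flow, rest push out)
β1 stroke at J2  (through GY1, causality inverts; strokes same side of GY1)
β6 stroke at R2  (only one flow-in slot at J2)

b0 |J1
b1 |J2
b2 |J1
b3 |J1
b4 |J2
b5 |I1
b6 |R2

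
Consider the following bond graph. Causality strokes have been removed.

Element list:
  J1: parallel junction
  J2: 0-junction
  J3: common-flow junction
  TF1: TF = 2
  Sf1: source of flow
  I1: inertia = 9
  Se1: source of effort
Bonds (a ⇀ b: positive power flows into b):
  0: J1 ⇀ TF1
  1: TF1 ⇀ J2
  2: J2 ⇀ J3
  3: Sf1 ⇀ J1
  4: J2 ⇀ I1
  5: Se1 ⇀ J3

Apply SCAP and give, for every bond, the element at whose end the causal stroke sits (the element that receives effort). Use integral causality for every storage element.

bond 0 →J1
bond 1 →TF1
bond 2 →J2
bond 3 →Sf1
bond 4 →I1
bond 5 →J3

bond 3 →Sf1  (source Sf1 imposes f)
bond 5 →J3  (Se1 fixes effort; stroke away)
bond 0 →J1  (only one effort-in slot at J1)
bond 2 →J2  (J3: last free bond brings flow in)
bond 1 →TF1  (TF1 one-in-one-out from 0)
bond 4 →I1  (0-jn J2 has e-setter on 2)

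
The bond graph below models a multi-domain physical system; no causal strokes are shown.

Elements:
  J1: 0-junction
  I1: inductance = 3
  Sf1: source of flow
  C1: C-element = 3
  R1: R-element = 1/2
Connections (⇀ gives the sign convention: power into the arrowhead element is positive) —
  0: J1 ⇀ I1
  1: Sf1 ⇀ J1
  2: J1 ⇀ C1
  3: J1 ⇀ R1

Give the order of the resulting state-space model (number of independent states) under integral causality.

#1 |Sf1  (source Sf1 imposes f)
#0 |I1  (I1 integral (f out))
#2 |J1  (C1 outputs effort q/C1)
#3 |R1  (J1 effort already set via bond 2)

2  (C1, I1 all integral)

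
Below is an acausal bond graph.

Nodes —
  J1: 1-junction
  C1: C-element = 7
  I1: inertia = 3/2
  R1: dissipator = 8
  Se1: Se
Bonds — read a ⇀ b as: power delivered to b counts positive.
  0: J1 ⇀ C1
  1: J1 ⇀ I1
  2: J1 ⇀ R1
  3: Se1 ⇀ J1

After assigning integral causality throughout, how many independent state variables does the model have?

bond 3 |J1  (source Se1 imposes e)
bond 0 |J1  (C1 outputs effort q/C1)
bond 1 |I1  (prefer integral on I1)
bond 2 |J1  (common-f at J1 fixed by 1)

2  (C1, I1 all integral)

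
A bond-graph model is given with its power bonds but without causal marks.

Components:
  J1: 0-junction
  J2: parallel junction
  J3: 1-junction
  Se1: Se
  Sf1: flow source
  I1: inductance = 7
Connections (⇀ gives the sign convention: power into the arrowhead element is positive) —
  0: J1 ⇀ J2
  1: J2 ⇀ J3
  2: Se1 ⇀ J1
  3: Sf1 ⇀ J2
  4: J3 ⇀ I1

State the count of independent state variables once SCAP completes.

1  (I1 all integral)

b2 stroke→J1  (Se1 fixes effort; stroke away)
b3 stroke→Sf1  (Sf1 (Sf) sets flow on bond)
b0 stroke→J2  (J1 effort already set via bond 2)
b1 stroke→J3  (0-jn J2 has e-setter on 0)
b4 stroke→I1  (J3 needs exactly one f-in)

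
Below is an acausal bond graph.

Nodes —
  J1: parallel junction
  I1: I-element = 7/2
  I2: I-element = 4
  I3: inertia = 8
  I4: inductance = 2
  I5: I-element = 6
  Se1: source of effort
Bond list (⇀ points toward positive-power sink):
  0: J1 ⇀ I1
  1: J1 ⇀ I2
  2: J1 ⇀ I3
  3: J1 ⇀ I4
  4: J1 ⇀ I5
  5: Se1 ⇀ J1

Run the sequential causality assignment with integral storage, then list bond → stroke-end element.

bond 0 stroke at I1
bond 1 stroke at I2
bond 2 stroke at I3
bond 3 stroke at I4
bond 4 stroke at I5
bond 5 stroke at J1

bond 5 stroke→J1  (source Se1 imposes e)
bond 0 stroke→I1  (J1: bond 5 brought effort, rest push out)
bond 1 stroke→I2  (J1 effort already set via bond 5)
bond 2 stroke→I3  (J1 effort already set via bond 5)
bond 3 stroke→I4  (J1: bond 5 brought effort, rest push out)
bond 4 stroke→I5  (J1: bond 5 brought effort, rest push out)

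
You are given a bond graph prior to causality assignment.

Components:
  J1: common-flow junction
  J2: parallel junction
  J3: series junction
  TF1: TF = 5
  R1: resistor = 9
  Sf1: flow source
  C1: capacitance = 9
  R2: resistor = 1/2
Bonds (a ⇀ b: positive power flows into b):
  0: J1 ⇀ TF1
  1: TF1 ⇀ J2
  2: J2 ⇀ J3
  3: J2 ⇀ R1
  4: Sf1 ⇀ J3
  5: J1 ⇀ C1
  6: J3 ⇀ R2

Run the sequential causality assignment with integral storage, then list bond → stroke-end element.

bond 4 →Sf1  (Sf1 (Sf) sets flow on bond)
bond 2 →J3  (J3: bond 4 brought flow, rest push out)
bond 6 →J3  (J3: bond 4 brought flow, rest push out)
bond 5 →J1  (C1 outputs effort q/C1)
bond 0 →TF1  (only one flow-in slot at J1)
bond 1 →J2  (through TF1, causality passes straight; one stroke at TF1)
bond 3 →R1  (common-e at J2 fixed by 1)

b0 stroke→TF1
b1 stroke→J2
b2 stroke→J3
b3 stroke→R1
b4 stroke→Sf1
b5 stroke→J1
b6 stroke→J3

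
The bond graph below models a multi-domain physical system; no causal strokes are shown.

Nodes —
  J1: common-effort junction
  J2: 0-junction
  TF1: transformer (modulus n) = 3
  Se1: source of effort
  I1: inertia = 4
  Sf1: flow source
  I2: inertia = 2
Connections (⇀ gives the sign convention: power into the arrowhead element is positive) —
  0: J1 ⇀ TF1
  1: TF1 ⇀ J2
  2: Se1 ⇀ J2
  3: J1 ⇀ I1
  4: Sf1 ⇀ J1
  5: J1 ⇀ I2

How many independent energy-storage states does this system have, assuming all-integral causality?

2  (I1, I2 all integral)

b2 →J2  (Se1 (Se) sets effort on bond)
b4 →Sf1  (source Sf1 imposes f)
b1 →TF1  (J2: bond 2 brought effort, rest push out)
b0 →J1  (TF1: transformer flips bond 1)
b3 →I1  (common-e at J1 fixed by 0)
b5 →I2  (0-jn J1 has e-setter on 0)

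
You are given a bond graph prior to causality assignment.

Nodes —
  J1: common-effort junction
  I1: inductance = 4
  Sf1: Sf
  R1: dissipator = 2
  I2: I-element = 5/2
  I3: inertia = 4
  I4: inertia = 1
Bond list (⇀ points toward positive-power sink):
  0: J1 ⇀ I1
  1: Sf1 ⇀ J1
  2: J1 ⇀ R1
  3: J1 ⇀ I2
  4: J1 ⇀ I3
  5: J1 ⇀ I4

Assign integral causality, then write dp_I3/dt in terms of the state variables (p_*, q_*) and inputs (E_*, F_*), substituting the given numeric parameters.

#1 stroke→Sf1  (Sf1 (Sf) sets flow on bond)
#0 stroke→I1  (I1 integral (f out))
#3 stroke→I2  (I2 outputs flow p/I2)
#4 stroke→I3  (prefer integral on I3)
#5 stroke→I4  (I4: I, integral causality)
#2 stroke→J1  (only one effort-in slot at J1)

dp_I3/dt = 2*F_Sf1 - p_I1/2 - 4*p_I2/5 - p_I3/2 - 2*p_I4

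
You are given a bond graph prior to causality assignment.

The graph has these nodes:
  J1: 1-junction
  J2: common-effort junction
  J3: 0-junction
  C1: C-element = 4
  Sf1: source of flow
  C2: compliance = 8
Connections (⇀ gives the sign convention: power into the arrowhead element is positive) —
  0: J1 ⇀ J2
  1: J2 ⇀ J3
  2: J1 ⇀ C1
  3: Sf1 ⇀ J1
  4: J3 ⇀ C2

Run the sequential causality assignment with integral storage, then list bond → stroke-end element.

b0 |J1
b1 |J2
b2 |J1
b3 |Sf1
b4 |J3

#3 →Sf1  (Sf1: flow source, stroke at near end)
#0 →J1  (J1 flow already set via bond 3)
#2 →J1  (1-jn J1 has f-setter on 3)
#1 →J2  (only one effort-in slot at J2)
#4 →J3  (only one effort-in slot at J3)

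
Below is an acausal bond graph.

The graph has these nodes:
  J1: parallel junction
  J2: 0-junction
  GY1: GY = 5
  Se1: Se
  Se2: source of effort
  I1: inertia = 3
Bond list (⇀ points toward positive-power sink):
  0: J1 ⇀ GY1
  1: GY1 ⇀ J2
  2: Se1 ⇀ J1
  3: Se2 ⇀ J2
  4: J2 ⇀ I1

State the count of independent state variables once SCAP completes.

bond 2 stroke→J1  (Se1 fixes effort; stroke away)
bond 3 stroke→J2  (Se2 (Se) sets effort on bond)
bond 0 stroke→GY1  (J1 effort already set via bond 2)
bond 1 stroke→GY1  (0-jn J2 has e-setter on 3)
bond 4 stroke→I1  (common-e at J2 fixed by 3)

1  (I1 all integral)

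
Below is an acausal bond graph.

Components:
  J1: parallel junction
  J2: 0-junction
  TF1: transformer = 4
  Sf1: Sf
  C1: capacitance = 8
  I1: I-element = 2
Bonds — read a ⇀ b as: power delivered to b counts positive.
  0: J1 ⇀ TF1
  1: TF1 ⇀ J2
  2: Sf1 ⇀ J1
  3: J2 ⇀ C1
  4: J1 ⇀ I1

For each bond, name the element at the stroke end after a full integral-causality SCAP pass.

b0 stroke at J1
b1 stroke at TF1
b2 stroke at Sf1
b3 stroke at J2
b4 stroke at I1

β2 stroke→Sf1  (Sf1 fixes flow; stroke at Sf1)
β3 stroke→J2  (C1 integral (e out))
β1 stroke→TF1  (common-e at J2 fixed by 3)
β0 stroke→J1  (through TF1, causality passes straight; one stroke at TF1)
β4 stroke→I1  (J1 effort already set via bond 0)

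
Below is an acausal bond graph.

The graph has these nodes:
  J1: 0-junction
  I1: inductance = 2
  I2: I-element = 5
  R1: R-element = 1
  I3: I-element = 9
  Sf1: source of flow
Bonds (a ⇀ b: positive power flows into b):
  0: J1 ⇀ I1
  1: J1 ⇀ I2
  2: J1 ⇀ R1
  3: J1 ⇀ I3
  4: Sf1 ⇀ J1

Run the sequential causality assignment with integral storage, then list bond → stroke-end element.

β0 stroke→I1
β1 stroke→I2
β2 stroke→J1
β3 stroke→I3
β4 stroke→Sf1

β4 |Sf1  (Sf1 fixes flow; stroke at Sf1)
β0 |I1  (prefer integral on I1)
β1 |I2  (I2 outputs flow p/I2)
β3 |I3  (I3: I, integral causality)
β2 |J1  (J1: last free bond brings effort in)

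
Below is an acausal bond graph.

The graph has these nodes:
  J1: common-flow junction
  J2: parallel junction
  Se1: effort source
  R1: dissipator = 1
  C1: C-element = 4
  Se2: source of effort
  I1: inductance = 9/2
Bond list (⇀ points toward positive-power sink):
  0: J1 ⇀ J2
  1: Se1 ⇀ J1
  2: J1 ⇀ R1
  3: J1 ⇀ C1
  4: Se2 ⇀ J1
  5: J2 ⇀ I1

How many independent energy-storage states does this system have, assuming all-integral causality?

2  (C1, I1 all integral)

#1 stroke at J1  (Se1: effort source, stroke at far end)
#4 stroke at J1  (source Se2 imposes e)
#3 stroke at J1  (C1: C, integral causality)
#5 stroke at I1  (I1 integral (f out))
#0 stroke at J2  (J2 needs exactly one e-in)
#2 stroke at J1  (J1: bond 0 brought flow, rest push out)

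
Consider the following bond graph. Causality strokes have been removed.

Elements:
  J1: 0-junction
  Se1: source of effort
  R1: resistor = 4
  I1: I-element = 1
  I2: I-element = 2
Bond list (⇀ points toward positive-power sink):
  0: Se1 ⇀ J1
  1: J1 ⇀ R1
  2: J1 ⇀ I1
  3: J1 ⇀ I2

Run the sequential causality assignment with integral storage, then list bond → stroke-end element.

b0 stroke→J1
b1 stroke→R1
b2 stroke→I1
b3 stroke→I2

#0 →J1  (source Se1 imposes e)
#1 →R1  (J1: bond 0 brought effort, rest push out)
#2 →I1  (0-jn J1 has e-setter on 0)
#3 →I2  (0-jn J1 has e-setter on 0)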